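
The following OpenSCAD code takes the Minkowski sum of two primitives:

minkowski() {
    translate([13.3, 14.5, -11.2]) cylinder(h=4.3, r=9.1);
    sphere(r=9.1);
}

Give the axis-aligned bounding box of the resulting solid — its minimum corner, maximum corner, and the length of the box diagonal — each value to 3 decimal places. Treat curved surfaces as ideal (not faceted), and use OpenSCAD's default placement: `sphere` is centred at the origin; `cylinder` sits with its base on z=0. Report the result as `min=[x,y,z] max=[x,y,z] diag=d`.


A = translate([13.3, 14.5, -11.2]) cylinder(h=4.3, r=9.1) → bbox [4.2,5.4,-11.2] .. [22.4,23.6,-6.9]
B = sphere(r=9.1) → bbox [-9.1,-9.1,-9.1] .. [9.1,9.1,9.1]
lo = A.lo+B.lo = [4.2-9.1, 5.4-9.1, -11.2-9.1] = [-4.900,-3.700,-20.300]
hi = A.hi+B.hi = [22.4+9.1, 23.6+9.1, -6.9+9.1] = [31.500,32.700,2.200]
diag = √(36.4²+36.4²+22.5²) = √3156.17 = 56.180

min=[-4.900,-3.700,-20.300] max=[31.500,32.700,2.200] diag=56.180


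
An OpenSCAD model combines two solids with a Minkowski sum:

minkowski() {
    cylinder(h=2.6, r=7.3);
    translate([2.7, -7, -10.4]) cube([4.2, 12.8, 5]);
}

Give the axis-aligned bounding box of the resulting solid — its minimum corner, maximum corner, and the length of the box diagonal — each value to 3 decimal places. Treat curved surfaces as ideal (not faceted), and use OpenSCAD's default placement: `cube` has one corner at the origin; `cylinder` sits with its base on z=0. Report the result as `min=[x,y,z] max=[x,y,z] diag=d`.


min=[-4.600,-14.300,-10.400] max=[14.200,13.100,-2.800] diag=34.088

A = translate([2.7, -7, -10.4]) cube([4.2, 12.8, 5]) → bbox [2.7,-7,-10.4] .. [6.9,5.8,-5.4]
B = cylinder(h=2.6, r=7.3) → bbox [-7.3,-7.3,0] .. [7.3,7.3,2.6]
lo = A.lo+B.lo = [2.7-7.3, -7-7.3, -10.4+0] = [-4.600,-14.300,-10.400]
hi = A.hi+B.hi = [6.9+7.3, 5.8+7.3, -5.4+2.6] = [14.200,13.100,-2.800]
diag = √(18.8²+27.4²+7.6²) = √1161.96 = 34.088


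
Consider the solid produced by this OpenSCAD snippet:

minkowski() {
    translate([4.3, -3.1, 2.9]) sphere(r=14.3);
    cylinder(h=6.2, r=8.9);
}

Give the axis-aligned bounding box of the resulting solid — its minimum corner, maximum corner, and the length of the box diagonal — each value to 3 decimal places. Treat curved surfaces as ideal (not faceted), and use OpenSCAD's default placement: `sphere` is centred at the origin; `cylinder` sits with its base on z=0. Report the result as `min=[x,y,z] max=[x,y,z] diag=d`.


min=[-18.900,-26.300,-11.400] max=[27.500,20.100,23.400] diag=74.276

A = translate([4.3, -3.1, 2.9]) sphere(r=14.3) → bbox [-10,-17.4,-11.4] .. [18.6,11.2,17.2]
B = cylinder(h=6.2, r=8.9) → bbox [-8.9,-8.9,0] .. [8.9,8.9,6.2]
lo = A.lo+B.lo = [-10-8.9, -17.4-8.9, -11.4+0] = [-18.900,-26.300,-11.400]
hi = A.hi+B.hi = [18.6+8.9, 11.2+8.9, 17.2+6.2] = [27.500,20.100,23.400]
diag = √(46.4²+46.4²+34.8²) = √5516.96 = 74.276


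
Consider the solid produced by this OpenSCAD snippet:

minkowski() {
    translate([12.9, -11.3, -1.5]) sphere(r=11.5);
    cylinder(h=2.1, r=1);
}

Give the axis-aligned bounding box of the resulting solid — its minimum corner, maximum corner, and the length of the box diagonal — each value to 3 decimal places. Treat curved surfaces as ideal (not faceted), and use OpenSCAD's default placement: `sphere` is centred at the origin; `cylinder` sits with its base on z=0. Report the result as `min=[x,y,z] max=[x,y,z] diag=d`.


A = translate([12.9, -11.3, -1.5]) sphere(r=11.5) → bbox [1.4,-22.8,-13] .. [24.4,0.2,10]
B = cylinder(h=2.1, r=1) → bbox [-1,-1,0] .. [1,1,2.1]
lo = A.lo+B.lo = [1.4-1, -22.8-1, -13+0] = [0.400,-23.800,-13.000]
hi = A.hi+B.hi = [24.4+1, 0.2+1, 10+2.1] = [25.400,1.200,12.100]
diag = √(25²+25²+25.1²) = √1880.01 = 43.359

min=[0.400,-23.800,-13.000] max=[25.400,1.200,12.100] diag=43.359


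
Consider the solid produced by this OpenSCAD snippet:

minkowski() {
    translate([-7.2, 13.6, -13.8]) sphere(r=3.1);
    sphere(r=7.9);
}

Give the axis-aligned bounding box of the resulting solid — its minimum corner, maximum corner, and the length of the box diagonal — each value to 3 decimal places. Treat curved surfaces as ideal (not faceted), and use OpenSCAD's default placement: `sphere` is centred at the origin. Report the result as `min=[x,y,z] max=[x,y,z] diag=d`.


A = translate([-7.2, 13.6, -13.8]) sphere(r=3.1) → bbox [-10.3,10.5,-16.9] .. [-4.1,16.7,-10.7]
B = sphere(r=7.9) → bbox [-7.9,-7.9,-7.9] .. [7.9,7.9,7.9]
lo = A.lo+B.lo = [-10.3-7.9, 10.5-7.9, -16.9-7.9] = [-18.200,2.600,-24.800]
hi = A.hi+B.hi = [-4.1+7.9, 16.7+7.9, -10.7+7.9] = [3.800,24.600,-2.800]
diag = √(22²+22²+22²) = √1452 = 38.105

min=[-18.200,2.600,-24.800] max=[3.800,24.600,-2.800] diag=38.105


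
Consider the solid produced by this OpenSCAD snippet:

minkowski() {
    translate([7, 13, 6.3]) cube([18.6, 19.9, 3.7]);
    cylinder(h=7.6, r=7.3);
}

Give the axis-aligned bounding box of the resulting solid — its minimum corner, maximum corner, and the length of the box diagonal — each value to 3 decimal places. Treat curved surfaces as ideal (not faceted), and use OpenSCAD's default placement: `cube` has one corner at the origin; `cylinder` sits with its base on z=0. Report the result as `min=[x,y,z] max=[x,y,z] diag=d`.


min=[-0.300,5.700,6.300] max=[32.900,40.200,17.600] diag=49.195

A = translate([7, 13, 6.3]) cube([18.6, 19.9, 3.7]) → bbox [7,13,6.3] .. [25.6,32.9,10]
B = cylinder(h=7.6, r=7.3) → bbox [-7.3,-7.3,0] .. [7.3,7.3,7.6]
lo = A.lo+B.lo = [7-7.3, 13-7.3, 6.3+0] = [-0.300,5.700,6.300]
hi = A.hi+B.hi = [25.6+7.3, 32.9+7.3, 10+7.6] = [32.900,40.200,17.600]
diag = √(33.2²+34.5²+11.3²) = √2420.18 = 49.195


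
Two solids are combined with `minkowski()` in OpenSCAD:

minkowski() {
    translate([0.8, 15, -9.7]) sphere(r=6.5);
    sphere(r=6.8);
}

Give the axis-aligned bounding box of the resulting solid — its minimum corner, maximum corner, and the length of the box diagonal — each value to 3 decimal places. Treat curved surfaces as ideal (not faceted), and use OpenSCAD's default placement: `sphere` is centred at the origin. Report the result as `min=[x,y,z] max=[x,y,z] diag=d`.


A = translate([0.8, 15, -9.7]) sphere(r=6.5) → bbox [-5.7,8.5,-16.2] .. [7.3,21.5,-3.2]
B = sphere(r=6.8) → bbox [-6.8,-6.8,-6.8] .. [6.8,6.8,6.8]
lo = A.lo+B.lo = [-5.7-6.8, 8.5-6.8, -16.2-6.8] = [-12.500,1.700,-23.000]
hi = A.hi+B.hi = [7.3+6.8, 21.5+6.8, -3.2+6.8] = [14.100,28.300,3.600]
diag = √(26.6²+26.6²+26.6²) = √2122.68 = 46.073

min=[-12.500,1.700,-23.000] max=[14.100,28.300,3.600] diag=46.073


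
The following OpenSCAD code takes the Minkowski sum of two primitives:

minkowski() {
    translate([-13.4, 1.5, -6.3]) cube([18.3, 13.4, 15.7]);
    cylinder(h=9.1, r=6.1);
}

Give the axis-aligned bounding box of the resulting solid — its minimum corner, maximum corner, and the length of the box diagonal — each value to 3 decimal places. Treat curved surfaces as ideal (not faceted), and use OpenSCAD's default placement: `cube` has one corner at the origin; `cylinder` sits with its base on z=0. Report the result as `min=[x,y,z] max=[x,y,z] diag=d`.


min=[-19.500,-4.600,-6.300] max=[11.000,21.000,18.500] diag=46.911

A = translate([-13.4, 1.5, -6.3]) cube([18.3, 13.4, 15.7]) → bbox [-13.4,1.5,-6.3] .. [4.9,14.9,9.4]
B = cylinder(h=9.1, r=6.1) → bbox [-6.1,-6.1,0] .. [6.1,6.1,9.1]
lo = A.lo+B.lo = [-13.4-6.1, 1.5-6.1, -6.3+0] = [-19.500,-4.600,-6.300]
hi = A.hi+B.hi = [4.9+6.1, 14.9+6.1, 9.4+9.1] = [11.000,21.000,18.500]
diag = √(30.5²+25.6²+24.8²) = √2200.65 = 46.911


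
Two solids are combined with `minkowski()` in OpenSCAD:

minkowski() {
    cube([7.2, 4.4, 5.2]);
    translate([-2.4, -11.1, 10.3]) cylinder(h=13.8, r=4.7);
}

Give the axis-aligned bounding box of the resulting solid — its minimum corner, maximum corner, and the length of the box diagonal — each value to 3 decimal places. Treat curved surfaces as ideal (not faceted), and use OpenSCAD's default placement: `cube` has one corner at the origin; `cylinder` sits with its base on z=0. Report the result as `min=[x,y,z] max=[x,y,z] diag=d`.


A = translate([-2.4, -11.1, 10.3]) cylinder(h=13.8, r=4.7) → bbox [-7.1,-15.8,10.3] .. [2.3,-6.4,24.1]
B = cube([7.2, 4.4, 5.2]) → bbox [0,0,0] .. [7.2,4.4,5.2]
lo = A.lo+B.lo = [-7.1+0, -15.8+0, 10.3+0] = [-7.100,-15.800,10.300]
hi = A.hi+B.hi = [2.3+7.2, -6.4+4.4, 24.1+5.2] = [9.500,-2.000,29.300]
diag = √(16.6²+13.8²+19²) = √827 = 28.758

min=[-7.100,-15.800,10.300] max=[9.500,-2.000,29.300] diag=28.758


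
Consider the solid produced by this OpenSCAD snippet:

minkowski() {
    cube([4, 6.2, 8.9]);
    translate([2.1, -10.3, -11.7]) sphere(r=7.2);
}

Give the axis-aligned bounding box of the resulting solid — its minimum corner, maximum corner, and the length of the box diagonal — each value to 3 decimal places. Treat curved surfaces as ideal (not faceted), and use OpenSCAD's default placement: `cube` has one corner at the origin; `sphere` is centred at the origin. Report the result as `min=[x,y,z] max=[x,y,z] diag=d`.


A = translate([2.1, -10.3, -11.7]) sphere(r=7.2) → bbox [-5.1,-17.5,-18.9] .. [9.3,-3.1,-4.5]
B = cube([4, 6.2, 8.9]) → bbox [0,0,0] .. [4,6.2,8.9]
lo = A.lo+B.lo = [-5.1+0, -17.5+0, -18.9+0] = [-5.100,-17.500,-18.900]
hi = A.hi+B.hi = [9.3+4, -3.1+6.2, -4.5+8.9] = [13.300,3.100,4.400]
diag = √(18.4²+20.6²+23.3²) = √1305.81 = 36.136

min=[-5.100,-17.500,-18.900] max=[13.300,3.100,4.400] diag=36.136


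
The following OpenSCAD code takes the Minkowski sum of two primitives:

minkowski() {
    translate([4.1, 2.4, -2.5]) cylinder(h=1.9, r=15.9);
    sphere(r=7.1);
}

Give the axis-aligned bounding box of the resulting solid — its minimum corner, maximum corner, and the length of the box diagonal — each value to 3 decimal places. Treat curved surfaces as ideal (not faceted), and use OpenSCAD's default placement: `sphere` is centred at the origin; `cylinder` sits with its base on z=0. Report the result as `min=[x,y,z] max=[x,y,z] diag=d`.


A = translate([4.1, 2.4, -2.5]) cylinder(h=1.9, r=15.9) → bbox [-11.8,-13.5,-2.5] .. [20,18.3,-0.6]
B = sphere(r=7.1) → bbox [-7.1,-7.1,-7.1] .. [7.1,7.1,7.1]
lo = A.lo+B.lo = [-11.8-7.1, -13.5-7.1, -2.5-7.1] = [-18.900,-20.600,-9.600]
hi = A.hi+B.hi = [20+7.1, 18.3+7.1, -0.6+7.1] = [27.100,25.400,6.500]
diag = √(46²+46²+16.1²) = √4491.21 = 67.016

min=[-18.900,-20.600,-9.600] max=[27.100,25.400,6.500] diag=67.016


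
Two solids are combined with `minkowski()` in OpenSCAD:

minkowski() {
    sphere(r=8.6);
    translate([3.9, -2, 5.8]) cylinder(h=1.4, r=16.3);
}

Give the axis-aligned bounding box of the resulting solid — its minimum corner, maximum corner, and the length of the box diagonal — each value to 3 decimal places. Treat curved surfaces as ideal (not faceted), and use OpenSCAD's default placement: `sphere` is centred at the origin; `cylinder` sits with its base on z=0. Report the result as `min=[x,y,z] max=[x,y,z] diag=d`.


min=[-21.000,-26.900,-2.800] max=[28.800,22.900,15.800] diag=72.843

A = translate([3.9, -2, 5.8]) cylinder(h=1.4, r=16.3) → bbox [-12.4,-18.3,5.8] .. [20.2,14.3,7.2]
B = sphere(r=8.6) → bbox [-8.6,-8.6,-8.6] .. [8.6,8.6,8.6]
lo = A.lo+B.lo = [-12.4-8.6, -18.3-8.6, 5.8-8.6] = [-21.000,-26.900,-2.800]
hi = A.hi+B.hi = [20.2+8.6, 14.3+8.6, 7.2+8.6] = [28.800,22.900,15.800]
diag = √(49.8²+49.8²+18.6²) = √5306.04 = 72.843


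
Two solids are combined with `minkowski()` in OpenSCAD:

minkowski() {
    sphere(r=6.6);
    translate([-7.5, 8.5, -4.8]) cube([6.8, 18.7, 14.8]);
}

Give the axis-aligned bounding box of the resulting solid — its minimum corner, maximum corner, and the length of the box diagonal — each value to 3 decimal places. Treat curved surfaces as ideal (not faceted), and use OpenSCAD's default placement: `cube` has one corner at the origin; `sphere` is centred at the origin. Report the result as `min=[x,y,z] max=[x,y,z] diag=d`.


A = translate([-7.5, 8.5, -4.8]) cube([6.8, 18.7, 14.8]) → bbox [-7.5,8.5,-4.8] .. [-0.7,27.2,10]
B = sphere(r=6.6) → bbox [-6.6,-6.6,-6.6] .. [6.6,6.6,6.6]
lo = A.lo+B.lo = [-7.5-6.6, 8.5-6.6, -4.8-6.6] = [-14.100,1.900,-11.400]
hi = A.hi+B.hi = [-0.7+6.6, 27.2+6.6, 10+6.6] = [5.900,33.800,16.600]
diag = √(20²+31.9²+28²) = √2201.61 = 46.921

min=[-14.100,1.900,-11.400] max=[5.900,33.800,16.600] diag=46.921


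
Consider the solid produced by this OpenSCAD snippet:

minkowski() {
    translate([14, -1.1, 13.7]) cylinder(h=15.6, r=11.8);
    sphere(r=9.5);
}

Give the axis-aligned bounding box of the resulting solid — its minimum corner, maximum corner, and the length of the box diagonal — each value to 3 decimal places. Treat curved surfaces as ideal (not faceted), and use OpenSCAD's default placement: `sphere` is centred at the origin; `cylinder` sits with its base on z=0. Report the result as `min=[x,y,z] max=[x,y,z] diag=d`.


min=[-7.300,-22.400,4.200] max=[35.300,20.200,38.800] diag=69.474

A = translate([14, -1.1, 13.7]) cylinder(h=15.6, r=11.8) → bbox [2.2,-12.9,13.7] .. [25.8,10.7,29.3]
B = sphere(r=9.5) → bbox [-9.5,-9.5,-9.5] .. [9.5,9.5,9.5]
lo = A.lo+B.lo = [2.2-9.5, -12.9-9.5, 13.7-9.5] = [-7.300,-22.400,4.200]
hi = A.hi+B.hi = [25.8+9.5, 10.7+9.5, 29.3+9.5] = [35.300,20.200,38.800]
diag = √(42.6²+42.6²+34.6²) = √4826.68 = 69.474


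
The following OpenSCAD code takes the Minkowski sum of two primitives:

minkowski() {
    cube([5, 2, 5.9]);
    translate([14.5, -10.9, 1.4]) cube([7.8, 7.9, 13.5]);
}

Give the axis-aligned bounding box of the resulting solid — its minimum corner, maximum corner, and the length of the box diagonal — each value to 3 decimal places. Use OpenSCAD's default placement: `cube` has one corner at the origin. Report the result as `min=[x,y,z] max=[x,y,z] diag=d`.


A = translate([14.5, -10.9, 1.4]) cube([7.8, 7.9, 13.5]) → bbox [14.5,-10.9,1.4] .. [22.3,-3,14.9]
B = cube([5, 2, 5.9]) → bbox [0,0,0] .. [5,2,5.9]
lo = A.lo+B.lo = [14.5+0, -10.9+0, 1.4+0] = [14.500,-10.900,1.400]
hi = A.hi+B.hi = [22.3+5, -3+2, 14.9+5.9] = [27.300,-1.000,20.800]
diag = √(12.8²+9.9²+19.4²) = √638.21 = 25.263

min=[14.500,-10.900,1.400] max=[27.300,-1.000,20.800] diag=25.263


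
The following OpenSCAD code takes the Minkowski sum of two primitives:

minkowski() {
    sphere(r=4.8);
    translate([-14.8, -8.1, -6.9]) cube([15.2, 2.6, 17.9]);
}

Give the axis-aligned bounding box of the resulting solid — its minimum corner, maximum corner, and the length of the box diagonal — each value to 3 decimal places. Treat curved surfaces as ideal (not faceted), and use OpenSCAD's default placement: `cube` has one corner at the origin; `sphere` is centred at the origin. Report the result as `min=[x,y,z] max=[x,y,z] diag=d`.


A = translate([-14.8, -8.1, -6.9]) cube([15.2, 2.6, 17.9]) → bbox [-14.8,-8.1,-6.9] .. [0.4,-5.5,11]
B = sphere(r=4.8) → bbox [-4.8,-4.8,-4.8] .. [4.8,4.8,4.8]
lo = A.lo+B.lo = [-14.8-4.8, -8.1-4.8, -6.9-4.8] = [-19.600,-12.900,-11.700]
hi = A.hi+B.hi = [0.4+4.8, -5.5+4.8, 11+4.8] = [5.200,-0.700,15.800]
diag = √(24.8²+12.2²+27.5²) = √1520.13 = 38.989

min=[-19.600,-12.900,-11.700] max=[5.200,-0.700,15.800] diag=38.989


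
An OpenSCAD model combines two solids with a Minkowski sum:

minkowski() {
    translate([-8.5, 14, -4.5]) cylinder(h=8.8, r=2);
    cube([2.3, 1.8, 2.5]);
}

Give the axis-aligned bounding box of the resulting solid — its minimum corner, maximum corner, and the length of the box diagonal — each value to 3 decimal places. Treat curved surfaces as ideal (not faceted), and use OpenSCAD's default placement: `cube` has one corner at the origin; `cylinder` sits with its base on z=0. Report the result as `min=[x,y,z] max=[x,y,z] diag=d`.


min=[-10.500,12.000,-4.500] max=[-4.200,17.800,6.800] diag=14.178

A = translate([-8.5, 14, -4.5]) cylinder(h=8.8, r=2) → bbox [-10.5,12,-4.5] .. [-6.5,16,4.3]
B = cube([2.3, 1.8, 2.5]) → bbox [0,0,0] .. [2.3,1.8,2.5]
lo = A.lo+B.lo = [-10.5+0, 12+0, -4.5+0] = [-10.500,12.000,-4.500]
hi = A.hi+B.hi = [-6.5+2.3, 16+1.8, 4.3+2.5] = [-4.200,17.800,6.800]
diag = √(6.3²+5.8²+11.3²) = √201.02 = 14.178


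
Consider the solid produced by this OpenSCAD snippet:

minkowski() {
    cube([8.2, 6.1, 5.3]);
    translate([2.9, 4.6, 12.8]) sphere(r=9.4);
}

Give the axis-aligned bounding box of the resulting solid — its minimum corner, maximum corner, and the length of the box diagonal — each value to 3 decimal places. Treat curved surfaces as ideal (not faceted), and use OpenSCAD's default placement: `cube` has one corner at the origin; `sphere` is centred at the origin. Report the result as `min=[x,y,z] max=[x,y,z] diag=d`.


A = translate([2.9, 4.6, 12.8]) sphere(r=9.4) → bbox [-6.5,-4.8,3.4] .. [12.3,14,22.2]
B = cube([8.2, 6.1, 5.3]) → bbox [0,0,0] .. [8.2,6.1,5.3]
lo = A.lo+B.lo = [-6.5+0, -4.8+0, 3.4+0] = [-6.500,-4.800,3.400]
hi = A.hi+B.hi = [12.3+8.2, 14+6.1, 22.2+5.3] = [20.500,20.100,27.500]
diag = √(27²+24.9²+24.1²) = √1929.82 = 43.930

min=[-6.500,-4.800,3.400] max=[20.500,20.100,27.500] diag=43.930


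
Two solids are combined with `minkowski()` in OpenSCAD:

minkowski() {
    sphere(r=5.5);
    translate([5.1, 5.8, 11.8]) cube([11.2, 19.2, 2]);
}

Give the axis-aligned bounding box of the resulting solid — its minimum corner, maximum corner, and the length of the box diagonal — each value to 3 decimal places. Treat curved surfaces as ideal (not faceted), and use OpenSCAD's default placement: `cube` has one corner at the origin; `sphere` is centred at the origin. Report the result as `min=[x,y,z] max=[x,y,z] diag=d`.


min=[-0.400,0.300,6.300] max=[21.800,30.500,19.300] diag=39.672

A = translate([5.1, 5.8, 11.8]) cube([11.2, 19.2, 2]) → bbox [5.1,5.8,11.8] .. [16.3,25,13.8]
B = sphere(r=5.5) → bbox [-5.5,-5.5,-5.5] .. [5.5,5.5,5.5]
lo = A.lo+B.lo = [5.1-5.5, 5.8-5.5, 11.8-5.5] = [-0.400,0.300,6.300]
hi = A.hi+B.hi = [16.3+5.5, 25+5.5, 13.8+5.5] = [21.800,30.500,19.300]
diag = √(22.2²+30.2²+13²) = √1573.88 = 39.672


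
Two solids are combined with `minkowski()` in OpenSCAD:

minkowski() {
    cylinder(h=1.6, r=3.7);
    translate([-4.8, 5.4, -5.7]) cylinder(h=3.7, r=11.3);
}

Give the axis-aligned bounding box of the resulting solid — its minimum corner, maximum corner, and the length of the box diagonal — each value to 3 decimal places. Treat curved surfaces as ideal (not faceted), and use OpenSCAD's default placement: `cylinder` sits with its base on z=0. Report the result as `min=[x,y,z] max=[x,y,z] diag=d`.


A = translate([-4.8, 5.4, -5.7]) cylinder(h=3.7, r=11.3) → bbox [-16.1,-5.9,-5.7] .. [6.5,16.7,-2]
B = cylinder(h=1.6, r=3.7) → bbox [-3.7,-3.7,0] .. [3.7,3.7,1.6]
lo = A.lo+B.lo = [-16.1-3.7, -5.9-3.7, -5.7+0] = [-19.800,-9.600,-5.700]
hi = A.hi+B.hi = [6.5+3.7, 16.7+3.7, -2+1.6] = [10.200,20.400,-0.400]
diag = √(30²+30²+5.3²) = √1828.09 = 42.756

min=[-19.800,-9.600,-5.700] max=[10.200,20.400,-0.400] diag=42.756


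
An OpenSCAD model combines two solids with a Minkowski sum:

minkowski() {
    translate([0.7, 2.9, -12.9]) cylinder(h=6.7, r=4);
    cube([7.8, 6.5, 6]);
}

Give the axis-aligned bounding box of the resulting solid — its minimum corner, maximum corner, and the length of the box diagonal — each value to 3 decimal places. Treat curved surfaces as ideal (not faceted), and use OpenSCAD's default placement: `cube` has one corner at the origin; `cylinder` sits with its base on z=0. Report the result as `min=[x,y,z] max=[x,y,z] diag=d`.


min=[-3.300,-1.100,-12.900] max=[12.500,13.400,-0.200] diag=24.923

A = translate([0.7, 2.9, -12.9]) cylinder(h=6.7, r=4) → bbox [-3.3,-1.1,-12.9] .. [4.7,6.9,-6.2]
B = cube([7.8, 6.5, 6]) → bbox [0,0,0] .. [7.8,6.5,6]
lo = A.lo+B.lo = [-3.3+0, -1.1+0, -12.9+0] = [-3.300,-1.100,-12.900]
hi = A.hi+B.hi = [4.7+7.8, 6.9+6.5, -6.2+6] = [12.500,13.400,-0.200]
diag = √(15.8²+14.5²+12.7²) = √621.18 = 24.923


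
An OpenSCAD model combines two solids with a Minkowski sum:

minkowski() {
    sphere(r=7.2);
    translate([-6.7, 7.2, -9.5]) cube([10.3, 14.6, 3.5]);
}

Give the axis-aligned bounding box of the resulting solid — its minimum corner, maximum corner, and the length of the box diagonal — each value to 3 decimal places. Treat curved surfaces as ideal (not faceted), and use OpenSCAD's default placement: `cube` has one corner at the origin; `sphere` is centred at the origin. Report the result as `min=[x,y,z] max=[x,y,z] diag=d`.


A = translate([-6.7, 7.2, -9.5]) cube([10.3, 14.6, 3.5]) → bbox [-6.7,7.2,-9.5] .. [3.6,21.8,-6]
B = sphere(r=7.2) → bbox [-7.2,-7.2,-7.2] .. [7.2,7.2,7.2]
lo = A.lo+B.lo = [-6.7-7.2, 7.2-7.2, -9.5-7.2] = [-13.900,0.000,-16.700]
hi = A.hi+B.hi = [3.6+7.2, 21.8+7.2, -6+7.2] = [10.800,29.000,1.200]
diag = √(24.7²+29²+17.9²) = √1771.5 = 42.089

min=[-13.900,0.000,-16.700] max=[10.800,29.000,1.200] diag=42.089


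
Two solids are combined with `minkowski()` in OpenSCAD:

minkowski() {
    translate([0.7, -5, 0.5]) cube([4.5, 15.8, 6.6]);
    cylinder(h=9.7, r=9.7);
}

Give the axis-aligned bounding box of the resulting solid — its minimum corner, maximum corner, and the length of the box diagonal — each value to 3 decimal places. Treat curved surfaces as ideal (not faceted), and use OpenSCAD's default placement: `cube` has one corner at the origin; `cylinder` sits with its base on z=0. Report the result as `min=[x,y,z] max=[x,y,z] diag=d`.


min=[-9.000,-14.700,0.500] max=[14.900,20.500,16.800] diag=45.562

A = translate([0.7, -5, 0.5]) cube([4.5, 15.8, 6.6]) → bbox [0.7,-5,0.5] .. [5.2,10.8,7.1]
B = cylinder(h=9.7, r=9.7) → bbox [-9.7,-9.7,0] .. [9.7,9.7,9.7]
lo = A.lo+B.lo = [0.7-9.7, -5-9.7, 0.5+0] = [-9.000,-14.700,0.500]
hi = A.hi+B.hi = [5.2+9.7, 10.8+9.7, 7.1+9.7] = [14.900,20.500,16.800]
diag = √(23.9²+35.2²+16.3²) = √2075.94 = 45.562


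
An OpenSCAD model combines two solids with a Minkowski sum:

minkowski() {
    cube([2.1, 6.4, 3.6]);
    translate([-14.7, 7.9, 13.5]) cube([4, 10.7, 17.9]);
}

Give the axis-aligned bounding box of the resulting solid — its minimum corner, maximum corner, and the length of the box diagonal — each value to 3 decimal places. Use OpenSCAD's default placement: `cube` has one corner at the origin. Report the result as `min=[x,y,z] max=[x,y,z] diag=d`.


A = translate([-14.7, 7.9, 13.5]) cube([4, 10.7, 17.9]) → bbox [-14.7,7.9,13.5] .. [-10.7,18.6,31.4]
B = cube([2.1, 6.4, 3.6]) → bbox [0,0,0] .. [2.1,6.4,3.6]
lo = A.lo+B.lo = [-14.7+0, 7.9+0, 13.5+0] = [-14.700,7.900,13.500]
hi = A.hi+B.hi = [-10.7+2.1, 18.6+6.4, 31.4+3.6] = [-8.600,25.000,35.000]
diag = √(6.1²+17.1²+21.5²) = √791.87 = 28.140

min=[-14.700,7.900,13.500] max=[-8.600,25.000,35.000] diag=28.140


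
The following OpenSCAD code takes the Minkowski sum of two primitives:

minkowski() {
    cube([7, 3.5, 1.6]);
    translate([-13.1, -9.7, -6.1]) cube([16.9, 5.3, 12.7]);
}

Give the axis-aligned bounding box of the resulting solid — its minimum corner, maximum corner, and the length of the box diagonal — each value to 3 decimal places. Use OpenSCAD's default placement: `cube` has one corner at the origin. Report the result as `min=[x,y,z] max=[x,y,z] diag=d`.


A = translate([-13.1, -9.7, -6.1]) cube([16.9, 5.3, 12.7]) → bbox [-13.1,-9.7,-6.1] .. [3.8,-4.4,6.6]
B = cube([7, 3.5, 1.6]) → bbox [0,0,0] .. [7,3.5,1.6]
lo = A.lo+B.lo = [-13.1+0, -9.7+0, -6.1+0] = [-13.100,-9.700,-6.100]
hi = A.hi+B.hi = [3.8+7, -4.4+3.5, 6.6+1.6] = [10.800,-0.900,8.200]
diag = √(23.9²+8.8²+14.3²) = √853.14 = 29.209

min=[-13.100,-9.700,-6.100] max=[10.800,-0.900,8.200] diag=29.209


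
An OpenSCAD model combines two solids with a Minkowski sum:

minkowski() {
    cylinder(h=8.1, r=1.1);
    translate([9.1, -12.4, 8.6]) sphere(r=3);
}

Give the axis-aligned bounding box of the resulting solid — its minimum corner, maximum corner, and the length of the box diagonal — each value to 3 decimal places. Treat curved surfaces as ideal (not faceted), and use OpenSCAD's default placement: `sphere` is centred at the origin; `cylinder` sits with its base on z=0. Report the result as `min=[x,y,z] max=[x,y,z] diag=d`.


min=[5.000,-16.500,5.600] max=[13.200,-8.300,19.700] diag=18.256

A = translate([9.1, -12.4, 8.6]) sphere(r=3) → bbox [6.1,-15.4,5.6] .. [12.1,-9.4,11.6]
B = cylinder(h=8.1, r=1.1) → bbox [-1.1,-1.1,0] .. [1.1,1.1,8.1]
lo = A.lo+B.lo = [6.1-1.1, -15.4-1.1, 5.6+0] = [5.000,-16.500,5.600]
hi = A.hi+B.hi = [12.1+1.1, -9.4+1.1, 11.6+8.1] = [13.200,-8.300,19.700]
diag = √(8.2²+8.2²+14.1²) = √333.29 = 18.256


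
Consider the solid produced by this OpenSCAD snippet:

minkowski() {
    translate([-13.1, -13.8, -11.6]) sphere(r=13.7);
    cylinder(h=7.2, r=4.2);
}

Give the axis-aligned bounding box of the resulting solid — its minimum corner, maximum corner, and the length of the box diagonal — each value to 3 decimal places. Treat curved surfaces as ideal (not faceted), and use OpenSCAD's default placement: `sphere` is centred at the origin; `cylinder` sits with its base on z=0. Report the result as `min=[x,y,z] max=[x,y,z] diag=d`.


min=[-31.000,-31.700,-25.300] max=[4.800,4.100,9.300] diag=61.322

A = translate([-13.1, -13.8, -11.6]) sphere(r=13.7) → bbox [-26.8,-27.5,-25.3] .. [0.6,-0.1,2.1]
B = cylinder(h=7.2, r=4.2) → bbox [-4.2,-4.2,0] .. [4.2,4.2,7.2]
lo = A.lo+B.lo = [-26.8-4.2, -27.5-4.2, -25.3+0] = [-31.000,-31.700,-25.300]
hi = A.hi+B.hi = [0.6+4.2, -0.1+4.2, 2.1+7.2] = [4.800,4.100,9.300]
diag = √(35.8²+35.8²+34.6²) = √3760.44 = 61.322


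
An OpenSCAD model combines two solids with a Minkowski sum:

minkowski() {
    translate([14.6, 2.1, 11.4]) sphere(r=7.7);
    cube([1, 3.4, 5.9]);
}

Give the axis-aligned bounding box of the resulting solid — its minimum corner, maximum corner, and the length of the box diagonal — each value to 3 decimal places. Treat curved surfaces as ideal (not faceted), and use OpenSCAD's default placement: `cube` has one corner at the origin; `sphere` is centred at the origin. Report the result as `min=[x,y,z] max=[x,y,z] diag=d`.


min=[6.900,-5.600,3.700] max=[23.300,13.200,25.000] diag=32.804

A = translate([14.6, 2.1, 11.4]) sphere(r=7.7) → bbox [6.9,-5.6,3.7] .. [22.3,9.8,19.1]
B = cube([1, 3.4, 5.9]) → bbox [0,0,0] .. [1,3.4,5.9]
lo = A.lo+B.lo = [6.9+0, -5.6+0, 3.7+0] = [6.900,-5.600,3.700]
hi = A.hi+B.hi = [22.3+1, 9.8+3.4, 19.1+5.9] = [23.300,13.200,25.000]
diag = √(16.4²+18.8²+21.3²) = √1076.09 = 32.804


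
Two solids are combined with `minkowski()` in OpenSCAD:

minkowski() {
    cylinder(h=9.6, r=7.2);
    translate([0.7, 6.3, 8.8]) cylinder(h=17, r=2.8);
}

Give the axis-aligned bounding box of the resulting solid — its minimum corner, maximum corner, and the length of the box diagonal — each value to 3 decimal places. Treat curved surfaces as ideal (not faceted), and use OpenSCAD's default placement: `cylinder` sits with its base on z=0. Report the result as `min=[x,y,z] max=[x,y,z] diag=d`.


min=[-9.300,-3.700,8.800] max=[10.700,16.300,35.400] diag=38.827

A = translate([0.7, 6.3, 8.8]) cylinder(h=17, r=2.8) → bbox [-2.1,3.5,8.8] .. [3.5,9.1,25.8]
B = cylinder(h=9.6, r=7.2) → bbox [-7.2,-7.2,0] .. [7.2,7.2,9.6]
lo = A.lo+B.lo = [-2.1-7.2, 3.5-7.2, 8.8+0] = [-9.300,-3.700,8.800]
hi = A.hi+B.hi = [3.5+7.2, 9.1+7.2, 25.8+9.6] = [10.700,16.300,35.400]
diag = √(20²+20²+26.6²) = √1507.56 = 38.827


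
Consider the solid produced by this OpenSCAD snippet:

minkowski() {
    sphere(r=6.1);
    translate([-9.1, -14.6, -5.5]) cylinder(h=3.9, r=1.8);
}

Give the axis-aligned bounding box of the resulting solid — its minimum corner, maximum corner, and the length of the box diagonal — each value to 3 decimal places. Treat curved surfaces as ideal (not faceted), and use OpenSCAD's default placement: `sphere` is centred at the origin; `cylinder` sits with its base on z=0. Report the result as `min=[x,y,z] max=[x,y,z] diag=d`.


A = translate([-9.1, -14.6, -5.5]) cylinder(h=3.9, r=1.8) → bbox [-10.9,-16.4,-5.5] .. [-7.3,-12.8,-1.6]
B = sphere(r=6.1) → bbox [-6.1,-6.1,-6.1] .. [6.1,6.1,6.1]
lo = A.lo+B.lo = [-10.9-6.1, -16.4-6.1, -5.5-6.1] = [-17.000,-22.500,-11.600]
hi = A.hi+B.hi = [-7.3+6.1, -12.8+6.1, -1.6+6.1] = [-1.200,-6.700,4.500]
diag = √(15.8²+15.8²+16.1²) = √758.49 = 27.541

min=[-17.000,-22.500,-11.600] max=[-1.200,-6.700,4.500] diag=27.541


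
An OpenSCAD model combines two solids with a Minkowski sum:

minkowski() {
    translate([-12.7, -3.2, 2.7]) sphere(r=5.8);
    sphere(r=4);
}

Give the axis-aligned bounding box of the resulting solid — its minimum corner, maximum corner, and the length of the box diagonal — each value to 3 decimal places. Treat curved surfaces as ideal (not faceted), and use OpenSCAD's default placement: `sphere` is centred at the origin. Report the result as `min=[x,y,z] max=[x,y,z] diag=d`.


min=[-22.500,-13.000,-7.100] max=[-2.900,6.600,12.500] diag=33.948

A = translate([-12.7, -3.2, 2.7]) sphere(r=5.8) → bbox [-18.5,-9,-3.1] .. [-6.9,2.6,8.5]
B = sphere(r=4) → bbox [-4,-4,-4] .. [4,4,4]
lo = A.lo+B.lo = [-18.5-4, -9-4, -3.1-4] = [-22.500,-13.000,-7.100]
hi = A.hi+B.hi = [-6.9+4, 2.6+4, 8.5+4] = [-2.900,6.600,12.500]
diag = √(19.6²+19.6²+19.6²) = √1152.48 = 33.948


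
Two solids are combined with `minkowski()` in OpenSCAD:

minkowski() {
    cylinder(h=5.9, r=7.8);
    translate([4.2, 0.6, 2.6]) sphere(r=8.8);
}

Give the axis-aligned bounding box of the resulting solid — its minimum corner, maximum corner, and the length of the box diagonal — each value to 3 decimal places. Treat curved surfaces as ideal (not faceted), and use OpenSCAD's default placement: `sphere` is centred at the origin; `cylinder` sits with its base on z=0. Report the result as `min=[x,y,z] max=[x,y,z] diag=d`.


A = translate([4.2, 0.6, 2.6]) sphere(r=8.8) → bbox [-4.6,-8.2,-6.2] .. [13,9.4,11.4]
B = cylinder(h=5.9, r=7.8) → bbox [-7.8,-7.8,0] .. [7.8,7.8,5.9]
lo = A.lo+B.lo = [-4.6-7.8, -8.2-7.8, -6.2+0] = [-12.400,-16.000,-6.200]
hi = A.hi+B.hi = [13+7.8, 9.4+7.8, 11.4+5.9] = [20.800,17.200,17.300]
diag = √(33.2²+33.2²+23.5²) = √2756.73 = 52.505

min=[-12.400,-16.000,-6.200] max=[20.800,17.200,17.300] diag=52.505


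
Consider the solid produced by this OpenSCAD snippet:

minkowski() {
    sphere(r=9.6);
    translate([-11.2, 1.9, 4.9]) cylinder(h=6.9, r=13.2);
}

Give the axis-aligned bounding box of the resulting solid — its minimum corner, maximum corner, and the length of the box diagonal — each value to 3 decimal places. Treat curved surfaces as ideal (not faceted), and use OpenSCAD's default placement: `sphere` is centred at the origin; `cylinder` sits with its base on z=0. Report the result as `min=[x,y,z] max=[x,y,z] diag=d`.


min=[-34.000,-20.900,-4.700] max=[11.600,24.700,21.400] diag=69.570

A = translate([-11.2, 1.9, 4.9]) cylinder(h=6.9, r=13.2) → bbox [-24.4,-11.3,4.9] .. [2,15.1,11.8]
B = sphere(r=9.6) → bbox [-9.6,-9.6,-9.6] .. [9.6,9.6,9.6]
lo = A.lo+B.lo = [-24.4-9.6, -11.3-9.6, 4.9-9.6] = [-34.000,-20.900,-4.700]
hi = A.hi+B.hi = [2+9.6, 15.1+9.6, 11.8+9.6] = [11.600,24.700,21.400]
diag = √(45.6²+45.6²+26.1²) = √4839.93 = 69.570


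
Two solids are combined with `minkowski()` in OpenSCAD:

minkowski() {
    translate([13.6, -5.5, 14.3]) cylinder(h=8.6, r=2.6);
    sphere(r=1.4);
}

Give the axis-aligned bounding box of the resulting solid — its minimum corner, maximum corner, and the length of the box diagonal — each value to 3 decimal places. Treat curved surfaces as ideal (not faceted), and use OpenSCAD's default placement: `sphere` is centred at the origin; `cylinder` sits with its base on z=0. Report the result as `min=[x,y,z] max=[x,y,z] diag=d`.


A = translate([13.6, -5.5, 14.3]) cylinder(h=8.6, r=2.6) → bbox [11,-8.1,14.3] .. [16.2,-2.9,22.9]
B = sphere(r=1.4) → bbox [-1.4,-1.4,-1.4] .. [1.4,1.4,1.4]
lo = A.lo+B.lo = [11-1.4, -8.1-1.4, 14.3-1.4] = [9.600,-9.500,12.900]
hi = A.hi+B.hi = [16.2+1.4, -2.9+1.4, 22.9+1.4] = [17.600,-1.500,24.300]
diag = √(8²+8²+11.4²) = √257.96 = 16.061

min=[9.600,-9.500,12.900] max=[17.600,-1.500,24.300] diag=16.061


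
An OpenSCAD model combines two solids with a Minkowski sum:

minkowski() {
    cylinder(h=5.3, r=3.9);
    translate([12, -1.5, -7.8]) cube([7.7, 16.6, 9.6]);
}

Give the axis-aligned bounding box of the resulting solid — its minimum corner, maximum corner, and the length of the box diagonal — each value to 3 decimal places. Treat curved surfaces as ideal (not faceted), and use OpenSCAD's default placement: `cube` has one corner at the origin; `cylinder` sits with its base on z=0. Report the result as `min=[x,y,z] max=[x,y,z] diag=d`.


min=[8.100,-5.400,-7.800] max=[23.600,19.000,7.100] diag=32.521

A = translate([12, -1.5, -7.8]) cube([7.7, 16.6, 9.6]) → bbox [12,-1.5,-7.8] .. [19.7,15.1,1.8]
B = cylinder(h=5.3, r=3.9) → bbox [-3.9,-3.9,0] .. [3.9,3.9,5.3]
lo = A.lo+B.lo = [12-3.9, -1.5-3.9, -7.8+0] = [8.100,-5.400,-7.800]
hi = A.hi+B.hi = [19.7+3.9, 15.1+3.9, 1.8+5.3] = [23.600,19.000,7.100]
diag = √(15.5²+24.4²+14.9²) = √1057.62 = 32.521


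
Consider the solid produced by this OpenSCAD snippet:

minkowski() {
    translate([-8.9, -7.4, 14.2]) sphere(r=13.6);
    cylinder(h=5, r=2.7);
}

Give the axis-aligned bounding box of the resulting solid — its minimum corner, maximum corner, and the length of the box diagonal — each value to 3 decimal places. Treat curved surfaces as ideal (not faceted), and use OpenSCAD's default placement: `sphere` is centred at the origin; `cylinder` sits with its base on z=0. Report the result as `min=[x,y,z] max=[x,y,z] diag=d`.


min=[-25.200,-23.700,0.600] max=[7.400,8.900,32.800] diag=56.235

A = translate([-8.9, -7.4, 14.2]) sphere(r=13.6) → bbox [-22.5,-21,0.6] .. [4.7,6.2,27.8]
B = cylinder(h=5, r=2.7) → bbox [-2.7,-2.7,0] .. [2.7,2.7,5]
lo = A.lo+B.lo = [-22.5-2.7, -21-2.7, 0.6+0] = [-25.200,-23.700,0.600]
hi = A.hi+B.hi = [4.7+2.7, 6.2+2.7, 27.8+5] = [7.400,8.900,32.800]
diag = √(32.6²+32.6²+32.2²) = √3162.36 = 56.235


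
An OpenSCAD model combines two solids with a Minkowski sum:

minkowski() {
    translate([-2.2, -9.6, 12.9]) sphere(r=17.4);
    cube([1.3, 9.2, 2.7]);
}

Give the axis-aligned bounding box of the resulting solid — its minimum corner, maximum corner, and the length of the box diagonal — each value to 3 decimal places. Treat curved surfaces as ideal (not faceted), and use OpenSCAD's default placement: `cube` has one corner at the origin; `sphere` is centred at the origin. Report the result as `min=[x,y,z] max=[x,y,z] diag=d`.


A = translate([-2.2, -9.6, 12.9]) sphere(r=17.4) → bbox [-19.6,-27,-4.5] .. [15.2,7.8,30.3]
B = cube([1.3, 9.2, 2.7]) → bbox [0,0,0] .. [1.3,9.2,2.7]
lo = A.lo+B.lo = [-19.6+0, -27+0, -4.5+0] = [-19.600,-27.000,-4.500]
hi = A.hi+B.hi = [15.2+1.3, 7.8+9.2, 30.3+2.7] = [16.500,17.000,33.000]
diag = √(36.1²+44²+37.5²) = √4645.46 = 68.158

min=[-19.600,-27.000,-4.500] max=[16.500,17.000,33.000] diag=68.158


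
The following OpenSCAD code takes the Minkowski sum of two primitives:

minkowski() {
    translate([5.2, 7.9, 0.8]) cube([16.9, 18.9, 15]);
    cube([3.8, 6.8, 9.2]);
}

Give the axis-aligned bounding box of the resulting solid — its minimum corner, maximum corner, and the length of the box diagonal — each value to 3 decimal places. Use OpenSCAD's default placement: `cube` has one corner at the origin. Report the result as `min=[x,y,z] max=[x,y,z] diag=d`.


min=[5.200,7.900,0.800] max=[25.900,33.600,25.000] diag=40.922

A = translate([5.2, 7.9, 0.8]) cube([16.9, 18.9, 15]) → bbox [5.2,7.9,0.8] .. [22.1,26.8,15.8]
B = cube([3.8, 6.8, 9.2]) → bbox [0,0,0] .. [3.8,6.8,9.2]
lo = A.lo+B.lo = [5.2+0, 7.9+0, 0.8+0] = [5.200,7.900,0.800]
hi = A.hi+B.hi = [22.1+3.8, 26.8+6.8, 15.8+9.2] = [25.900,33.600,25.000]
diag = √(20.7²+25.7²+24.2²) = √1674.62 = 40.922


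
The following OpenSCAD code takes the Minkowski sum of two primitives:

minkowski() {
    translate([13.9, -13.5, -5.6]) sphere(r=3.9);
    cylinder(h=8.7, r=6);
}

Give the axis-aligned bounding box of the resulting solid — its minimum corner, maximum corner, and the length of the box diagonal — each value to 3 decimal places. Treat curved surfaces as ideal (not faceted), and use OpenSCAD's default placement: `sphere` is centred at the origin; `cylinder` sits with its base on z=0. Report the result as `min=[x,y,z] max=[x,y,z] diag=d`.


min=[4.000,-23.400,-9.500] max=[23.800,-3.600,7.000] diag=32.501

A = translate([13.9, -13.5, -5.6]) sphere(r=3.9) → bbox [10,-17.4,-9.5] .. [17.8,-9.6,-1.7]
B = cylinder(h=8.7, r=6) → bbox [-6,-6,0] .. [6,6,8.7]
lo = A.lo+B.lo = [10-6, -17.4-6, -9.5+0] = [4.000,-23.400,-9.500]
hi = A.hi+B.hi = [17.8+6, -9.6+6, -1.7+8.7] = [23.800,-3.600,7.000]
diag = √(19.8²+19.8²+16.5²) = √1056.33 = 32.501


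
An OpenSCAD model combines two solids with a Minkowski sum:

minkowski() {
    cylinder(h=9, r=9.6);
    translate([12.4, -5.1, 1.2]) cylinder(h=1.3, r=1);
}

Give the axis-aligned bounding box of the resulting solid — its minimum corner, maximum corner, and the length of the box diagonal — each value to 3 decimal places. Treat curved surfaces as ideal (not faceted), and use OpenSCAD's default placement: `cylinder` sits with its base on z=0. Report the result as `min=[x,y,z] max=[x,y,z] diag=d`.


A = translate([12.4, -5.1, 1.2]) cylinder(h=1.3, r=1) → bbox [11.4,-6.1,1.2] .. [13.4,-4.1,2.5]
B = cylinder(h=9, r=9.6) → bbox [-9.6,-9.6,0] .. [9.6,9.6,9]
lo = A.lo+B.lo = [11.4-9.6, -6.1-9.6, 1.2+0] = [1.800,-15.700,1.200]
hi = A.hi+B.hi = [13.4+9.6, -4.1+9.6, 2.5+9] = [23.000,5.500,11.500]
diag = √(21.2²+21.2²+10.3²) = √1004.97 = 31.701

min=[1.800,-15.700,1.200] max=[23.000,5.500,11.500] diag=31.701


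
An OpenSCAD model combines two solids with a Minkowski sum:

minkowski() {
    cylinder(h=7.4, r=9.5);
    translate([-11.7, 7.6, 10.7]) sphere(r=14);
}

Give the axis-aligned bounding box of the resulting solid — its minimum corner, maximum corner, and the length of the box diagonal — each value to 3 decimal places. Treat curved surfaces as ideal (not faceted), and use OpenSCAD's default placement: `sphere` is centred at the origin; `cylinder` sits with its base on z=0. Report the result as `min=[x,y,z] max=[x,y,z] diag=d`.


min=[-35.200,-15.900,-3.300] max=[11.800,31.100,32.100] diag=75.307

A = translate([-11.7, 7.6, 10.7]) sphere(r=14) → bbox [-25.7,-6.4,-3.3] .. [2.3,21.6,24.7]
B = cylinder(h=7.4, r=9.5) → bbox [-9.5,-9.5,0] .. [9.5,9.5,7.4]
lo = A.lo+B.lo = [-25.7-9.5, -6.4-9.5, -3.3+0] = [-35.200,-15.900,-3.300]
hi = A.hi+B.hi = [2.3+9.5, 21.6+9.5, 24.7+7.4] = [11.800,31.100,32.100]
diag = √(47²+47²+35.4²) = √5671.16 = 75.307


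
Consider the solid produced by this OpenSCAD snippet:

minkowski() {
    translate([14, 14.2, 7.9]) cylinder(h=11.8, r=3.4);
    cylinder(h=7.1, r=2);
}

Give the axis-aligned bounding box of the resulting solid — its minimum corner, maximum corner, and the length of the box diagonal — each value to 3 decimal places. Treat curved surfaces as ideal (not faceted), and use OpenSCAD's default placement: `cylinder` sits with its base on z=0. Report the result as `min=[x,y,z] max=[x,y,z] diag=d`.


min=[8.600,8.800,7.900] max=[19.400,19.600,26.800] diag=24.300

A = translate([14, 14.2, 7.9]) cylinder(h=11.8, r=3.4) → bbox [10.6,10.8,7.9] .. [17.4,17.6,19.7]
B = cylinder(h=7.1, r=2) → bbox [-2,-2,0] .. [2,2,7.1]
lo = A.lo+B.lo = [10.6-2, 10.8-2, 7.9+0] = [8.600,8.800,7.900]
hi = A.hi+B.hi = [17.4+2, 17.6+2, 19.7+7.1] = [19.400,19.600,26.800]
diag = √(10.8²+10.8²+18.9²) = √590.49 = 24.300


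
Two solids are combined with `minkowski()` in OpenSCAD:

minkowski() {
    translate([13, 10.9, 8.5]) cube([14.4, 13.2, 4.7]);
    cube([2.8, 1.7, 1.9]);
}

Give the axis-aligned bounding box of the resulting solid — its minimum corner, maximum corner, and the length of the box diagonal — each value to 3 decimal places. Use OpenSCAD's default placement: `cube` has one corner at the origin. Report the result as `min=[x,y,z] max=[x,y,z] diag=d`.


min=[13.000,10.900,8.500] max=[30.200,25.800,15.100] diag=23.694

A = translate([13, 10.9, 8.5]) cube([14.4, 13.2, 4.7]) → bbox [13,10.9,8.5] .. [27.4,24.1,13.2]
B = cube([2.8, 1.7, 1.9]) → bbox [0,0,0] .. [2.8,1.7,1.9]
lo = A.lo+B.lo = [13+0, 10.9+0, 8.5+0] = [13.000,10.900,8.500]
hi = A.hi+B.hi = [27.4+2.8, 24.1+1.7, 13.2+1.9] = [30.200,25.800,15.100]
diag = √(17.2²+14.9²+6.6²) = √561.41 = 23.694
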